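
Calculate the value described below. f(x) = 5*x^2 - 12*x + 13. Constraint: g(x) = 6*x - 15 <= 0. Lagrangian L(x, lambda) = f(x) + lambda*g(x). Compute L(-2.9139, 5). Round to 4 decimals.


Step 1: Evaluate f(x).
f(-2.9139) = 5*(-2.9139)^2 - 12*(-2.9139) + 13 = 90.4209
Step 2: Evaluate g(x).
g(-2.9139) = 6*-2.9139 - 15 = -32.4834
Step 3: Compute Lagrangian.
L = 90.4209 + 5*-32.4834 = -71.9961


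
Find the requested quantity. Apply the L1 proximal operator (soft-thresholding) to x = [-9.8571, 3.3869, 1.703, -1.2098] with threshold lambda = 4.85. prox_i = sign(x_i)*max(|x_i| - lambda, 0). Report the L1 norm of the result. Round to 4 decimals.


Soft-thresholding with lambda = 4.85:
prox(-9.8571) = sign(-9.8571)*max(|-9.8571| - 4.85, 0) = -5.0071
prox(3.3869) = sign(3.3869)*max(|3.3869| - 4.85, 0) = 0.0
prox(1.703) = sign(1.703)*max(|1.703| - 4.85, 0) = 0.0
prox(-1.2098) = sign(-1.2098)*max(|-1.2098| - 4.85, 0) = 0.0
prox(x) = [-5.0071, 0.0, 0.0, 0.0]
||prox(x)||_1 = 5.0071 + 0.0 + 0.0 + 0.0 = 5.0071


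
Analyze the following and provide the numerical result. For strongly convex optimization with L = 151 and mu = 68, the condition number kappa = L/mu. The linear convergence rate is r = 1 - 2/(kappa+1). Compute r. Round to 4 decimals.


Step 1: Compute the condition number.
kappa = L/mu = 151/68 = 2.2206
Step 2: Compute the convergence rate.
r = 1 - 2/(kappa + 1) = 1 - 2*mu/(L + mu) = (L - mu)/(L + mu) = 83/219 = 0.379


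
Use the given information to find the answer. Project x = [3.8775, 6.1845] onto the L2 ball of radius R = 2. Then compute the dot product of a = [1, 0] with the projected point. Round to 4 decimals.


Step 1: Compute ||x|| (intermediates to 6 decimals).
||x|| = sqrt(3.8775^2 + 6.1845^2) = 7.299524
Step 2: Project.
Since ||x|| > R, scale = R/||x|| = 2/7.299524 = 0.27399, proj(x) = scale * x
proj(x) = [1.062396, 1.694491]
Step 3: Dot product.
a^T * proj(x) = 1*1.062396 + 0*1.694491 = 1.0624


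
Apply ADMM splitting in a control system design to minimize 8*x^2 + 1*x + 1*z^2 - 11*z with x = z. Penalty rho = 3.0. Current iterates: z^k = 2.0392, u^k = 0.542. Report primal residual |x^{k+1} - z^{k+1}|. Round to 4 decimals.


ADMM iteration with rho = 3.0, z^k = 2.0392, u^k = 0.542
Step 1: x-update.
Minimize 8*x^2 + 1*x + (3.0/2)*(x - 2.0392 + 0.542)^2
FOC: (2*8 + 3.0)*x = -1 + 3.0*(2.0392 - 0.542)
x^{k+1} = 0.1838
Step 2: z-update.
Minimize 1*z^2 - 11*z + (3.0/2)*(0.1838 - z + 0.542)^2
FOC: (2*1 + 3.0)*z = 11 + 3.0*(0.1838 + 0.542)
z^{k+1} = 2.6355
Step 3: u-update.
u^{k+1} = 0.542 + 0.1838 - 2.6355 = -1.9097
Step 4: Primal residual = |0.1838 - 2.6355| = 2.4517


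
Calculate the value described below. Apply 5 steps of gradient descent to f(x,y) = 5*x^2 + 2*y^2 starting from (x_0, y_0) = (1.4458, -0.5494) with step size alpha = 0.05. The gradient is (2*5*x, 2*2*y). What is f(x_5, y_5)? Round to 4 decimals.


Gradient descent on f(x,y) = 5*x^2 + 2*y^2.
Starting point: (1.4458, -0.5494), alpha = 0.05
Step 1: grad_x = 2*5*1.4458 = 14.458, grad_y = 2*2*-0.5494 = -2.1976
  x_1 = 1.4458 - 0.05*14.458 = 0.7229
  y_1 = -0.5494 - 0.05*-2.1976 = -0.4395
Step 2: grad_x = 2*5*0.7229 = 7.229, grad_y = 2*2*-0.4395 = -1.7581
  x_2 = 0.7229 - 0.05*7.229 = 0.3615
  y_2 = -0.4395 - 0.05*-1.7581 = -0.3516
Step 3: grad_x = 2*5*0.3615 = 3.6145, grad_y = 2*2*-0.3516 = -1.4065
  x_3 = 0.3615 - 0.05*3.6145 = 0.1807
  y_3 = -0.3516 - 0.05*-1.4065 = -0.2813
Step 4: grad_x = 2*5*0.1807 = 1.8073, grad_y = 2*2*-0.2813 = -1.1252
  x_4 = 0.1807 - 0.05*1.8073 = 0.0904
  y_4 = -0.2813 - 0.05*-1.1252 = -0.225
Step 5: grad_x = 2*5*0.0904 = 0.9036, grad_y = 2*2*-0.225 = -0.9001
  x_5 = 0.0904 - 0.05*0.9036 = 0.0452
  y_5 = -0.225 - 0.05*-0.9001 = -0.18
f(0.0452, -0.18) = 5*0.0452^2 + 2*(-0.18)^2 = 0.075


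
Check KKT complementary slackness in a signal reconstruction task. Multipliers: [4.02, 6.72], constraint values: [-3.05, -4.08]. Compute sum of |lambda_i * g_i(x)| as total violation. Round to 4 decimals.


KKT complementary slackness check:
lambda_1 * g_1 = 4.02 * -3.05 = -12.261
lambda_2 * g_2 = 6.72 * -4.08 = -27.4176
Total violation = 12.261 + 27.4176 = 39.6786


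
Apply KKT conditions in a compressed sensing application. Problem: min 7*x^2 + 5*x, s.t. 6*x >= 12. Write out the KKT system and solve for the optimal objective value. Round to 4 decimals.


Step 1: Try lambda = 0 (constraint inactive).
x_unc = -5/(2*7) = -0.3571
Check: 6*-0.3571 = -2.1426 < 12 -- violated!
Step 2: Constraint must be active: 6*x = 12
x* = 12/6 = 2.0
lambda = (2*7*2.0 + 5)/6 = 5.5
Step 3: Compute optimal value.
f(x*) = 7*2.0^2 + 5*2.0 = 38.0


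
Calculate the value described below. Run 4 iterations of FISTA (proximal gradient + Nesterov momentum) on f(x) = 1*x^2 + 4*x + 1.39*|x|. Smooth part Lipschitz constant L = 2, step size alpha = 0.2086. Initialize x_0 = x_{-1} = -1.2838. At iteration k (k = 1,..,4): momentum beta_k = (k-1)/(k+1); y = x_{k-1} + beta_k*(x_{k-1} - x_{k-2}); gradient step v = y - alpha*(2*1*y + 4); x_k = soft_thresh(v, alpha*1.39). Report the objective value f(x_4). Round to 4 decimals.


FISTA on f(x) = 1*x^2 + 4*x + 1.39*|x|
L = 2, alpha = 0.2086
Iteration 1: beta = 0.0, y = -1.2838 + 0.0*(-1.2838 + 1.2838) = -1.2838
  grad(y) = 1.4324, v = y - alpha*grad = -1.5826
  prox(v) = soft_thresh(-1.5826, 0.29) = -1.2926
Iteration 2: beta = 0.3333, y = -1.2926 + 0.3333*(-1.2926 + 1.2838) = -1.2956
  grad(y) = 1.4088, v = y - alpha*grad = -1.5895
  prox(v) = soft_thresh(-1.5895, 0.29) = -1.2995
Iteration 3: beta = 0.5, y = -1.2995 + 0.5*(-1.2995 + 1.2926) = -1.303
  grad(y) = 1.3941, v = y - alpha*grad = -1.5938
  prox(v) = soft_thresh(-1.5938, 0.29) = -1.3038
Iteration 4: beta = 0.6, y = -1.3038 + 0.6*(-1.3038 + 1.2995) = -1.3064
  grad(y) = 1.3872, v = y - alpha*grad = -1.5958
  prox(v) = soft_thresh(-1.5958, 0.29) = -1.3058
f(x_4) = 1*(-1.3058)^2 + 4*(-1.3058) + 1.39*|-1.3058| = -1.703


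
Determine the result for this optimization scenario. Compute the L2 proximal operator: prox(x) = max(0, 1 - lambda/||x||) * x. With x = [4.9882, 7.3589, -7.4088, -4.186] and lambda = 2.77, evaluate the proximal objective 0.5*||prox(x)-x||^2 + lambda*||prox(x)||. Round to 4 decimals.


Step 1: Compute ||x||.
||x|| = 12.3064
Step 2: Compute scaling factor.
scale = max(0, 1 - 2.77/12.3064) = 0.7749
Step 3: prox(x) = [3.8654, 5.7025, -5.7412, -3.2438]
||prox(x)|| = 9.5364
Step 4: Proximal objective.
0.5*||prox-x||^2 = 3.8365
lambda*||prox|| = 26.4158
Total = 30.2524


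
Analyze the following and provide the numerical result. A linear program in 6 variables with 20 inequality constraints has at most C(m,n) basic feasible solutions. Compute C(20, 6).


Each vertex corresponds to some choice of n active constraints out of m, so the number of vertices is at most C(m, n) = m! / (n!(m-n)!).
m = 20, n = 6
Numerator: 20 * 19 * 18 * 17 * 16 * 15
Denominator: 6! = 720
C(20, 6) = 38760


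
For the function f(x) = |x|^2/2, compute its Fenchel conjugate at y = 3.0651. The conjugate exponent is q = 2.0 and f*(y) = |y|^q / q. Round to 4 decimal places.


The conjugate exponent q satisfies 1/p + 1/q = 1.
p = 2, so q = 2/(2 - 1) = 2.0
|y|^q = 3.0651^2.0 = 9.3948
f*(3.0651) = 9.3948 / 2.0 = 4.6974


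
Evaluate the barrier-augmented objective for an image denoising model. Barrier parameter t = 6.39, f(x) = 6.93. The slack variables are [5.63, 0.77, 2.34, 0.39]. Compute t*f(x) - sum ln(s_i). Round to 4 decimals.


Step 1: Compute log-barrier.
ln values: [1.7281, -0.2614, 0.8502, -0.9416]
phi = -(1.7281 - 0.2614 + 0.8502 - 0.9416) = -1.3753
Step 2: Compute augmented objective.
t*f(x) = 6.39*6.93 = 44.2827
Total = 44.2827 - 1.3753 = 42.9074


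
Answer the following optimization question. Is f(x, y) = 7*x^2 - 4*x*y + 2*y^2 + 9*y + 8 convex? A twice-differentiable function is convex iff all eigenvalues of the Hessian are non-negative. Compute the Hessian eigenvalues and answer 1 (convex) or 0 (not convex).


The Hessian of f(x,y) = 7*x^2 - 4*x*y + 2*y^2 + 9*y + 8 is:
H = [[14, -4], [-4, 4]]
Trace = 14 + 4 = 18
Determinant = 14*4 - (-4)^2 = 40
Discriminant = (18)^2 - 4*40 = 164.0
Eigenvalues: lambda_1 = 2.5969, lambda_2 = 15.4031
The function is convex.

1


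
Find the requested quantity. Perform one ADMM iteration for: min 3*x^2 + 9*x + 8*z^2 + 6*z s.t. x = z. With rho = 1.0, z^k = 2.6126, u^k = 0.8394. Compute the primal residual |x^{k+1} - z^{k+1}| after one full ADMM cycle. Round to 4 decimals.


ADMM iteration with rho = 1.0, z^k = 2.6126, u^k = 0.8394
Step 1: x-update.
Minimize 3*x^2 + 9*x + (1.0/2)*(x - 2.6126 + 0.8394)^2
FOC: (2*3 + 1.0)*x = -9 + 1.0*(2.6126 - 0.8394)
x^{k+1} = -1.0324
Step 2: z-update.
Minimize 8*z^2 + 6*z + (1.0/2)*(-1.0324 - z + 0.8394)^2
FOC: (2*8 + 1.0)*z = -6 + 1.0*(-1.0324 + 0.8394)
z^{k+1} = -0.3643
Step 3: u-update.
u^{k+1} = 0.8394 - 1.0324 + 0.3643 = 0.1713
Step 4: Primal residual = |-1.0324 + 0.3643| = 0.6681


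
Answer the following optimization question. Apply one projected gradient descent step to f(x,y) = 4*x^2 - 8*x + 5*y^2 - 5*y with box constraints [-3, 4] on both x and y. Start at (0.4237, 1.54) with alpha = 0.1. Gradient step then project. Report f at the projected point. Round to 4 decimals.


Step 1: Compute gradient at (0.4237, 1.54).
grad_x = 2*4*0.4237 - 8 = -4.6104
grad_y = 2*5*1.54 - 5 = 10.4
Step 2: Gradient step.
x_raw = 0.4237 - 0.1*-4.6104 = 0.8847
y_raw = 1.54 - 0.1*10.4 = 0.5
Step 3: Project onto [-3, 4].
x_proj = clip(0.8847) = 0.8847
y_proj = clip(0.5) = 0.5
Step 4: Evaluate f.
f(0.8847, 0.5) = -5.1969


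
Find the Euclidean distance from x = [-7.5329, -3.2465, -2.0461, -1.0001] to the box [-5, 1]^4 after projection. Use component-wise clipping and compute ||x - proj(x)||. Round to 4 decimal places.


Project each component onto [-5, 1].
clip(-7.5329) = -5.0, clip(-3.2465) = -3.2465, clip(-2.0461) = -2.0461, clip(-1.0001) = -1.0001
Projection = [-5.0, -3.2465, -2.0461, -1.0001]
Squared diffs: [6.4156, 0.0, 0.0, 0.0]
Distance = sqrt(6.4156) = 2.5329


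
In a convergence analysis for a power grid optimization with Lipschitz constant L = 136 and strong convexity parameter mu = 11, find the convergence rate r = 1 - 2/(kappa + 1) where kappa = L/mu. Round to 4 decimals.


Step 1: Compute the condition number.
kappa = L/mu = 136/11 = 12.3636
Step 2: Compute the convergence rate.
r = 1 - 2/(kappa + 1) = 1 - 2*mu/(L + mu) = (L - mu)/(L + mu) = 125/147 = 0.8503


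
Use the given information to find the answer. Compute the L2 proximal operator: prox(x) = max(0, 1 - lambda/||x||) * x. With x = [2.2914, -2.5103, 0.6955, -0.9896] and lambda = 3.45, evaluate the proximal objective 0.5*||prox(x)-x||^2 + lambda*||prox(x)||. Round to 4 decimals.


Step 1: Compute ||x||.
||x|| = 3.6077
Step 2: Compute scaling factor.
scale = max(0, 1 - 3.45/3.6077) = 0.0437
Step 3: prox(x) = [0.1001, -0.1097, 0.0304, -0.0432]
||prox(x)|| = 0.1577
Step 4: Proximal objective.
0.5*||prox-x||^2 = 5.9513
lambda*||prox|| = 0.5441
Total = 6.4951


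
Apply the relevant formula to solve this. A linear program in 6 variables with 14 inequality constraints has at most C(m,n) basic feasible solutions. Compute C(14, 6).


Each vertex corresponds to some choice of n active constraints out of m, so the number of vertices is at most C(m, n) = m! / (n!(m-n)!).
m = 14, n = 6
Numerator: 14 * 13 * 12 * 11 * 10 * 9
Denominator: 6! = 720
C(14, 6) = 3003


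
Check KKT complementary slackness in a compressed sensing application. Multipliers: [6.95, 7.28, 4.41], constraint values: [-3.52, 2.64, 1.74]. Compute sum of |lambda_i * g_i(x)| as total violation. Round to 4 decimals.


KKT complementary slackness check:
lambda_1 * g_1 = 6.95 * -3.52 = -24.464
lambda_2 * g_2 = 7.28 * 2.64 = 19.2192
lambda_3 * g_3 = 4.41 * 1.74 = 7.6734
Total violation = 24.464 + 19.2192 + 7.6734 = 51.3566


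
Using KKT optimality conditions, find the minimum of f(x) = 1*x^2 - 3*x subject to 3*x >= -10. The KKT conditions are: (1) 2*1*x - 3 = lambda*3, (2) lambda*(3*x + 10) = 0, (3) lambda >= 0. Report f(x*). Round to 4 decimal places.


Step 1: Try lambda = 0 (constraint inactive).
Stationarity: 2*1*x - 3 = 0
x* = 3/(2*1) = 1.5
Check constraint: 3*1.5 = 4.5 >= -10 -- satisfied.
Step 2: Compute optimal value.
f(x*) = 1*1.5^2 - 3*1.5 = -2.25


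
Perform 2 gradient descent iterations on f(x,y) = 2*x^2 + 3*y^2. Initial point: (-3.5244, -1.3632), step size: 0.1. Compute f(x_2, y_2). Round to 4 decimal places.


Gradient descent on f(x,y) = 2*x^2 + 3*y^2.
Starting point: (-3.5244, -1.3632), alpha = 0.1
Step 1: grad_x = 2*2*-3.5244 = -14.0976, grad_y = 2*3*-1.3632 = -8.1792
  x_1 = -3.5244 - 0.1*-14.0976 = -2.1146
  y_1 = -1.3632 - 0.1*-8.1792 = -0.5453
Step 2: grad_x = 2*2*-2.1146 = -8.4586, grad_y = 2*3*-0.5453 = -3.2717
  x_2 = -2.1146 - 0.1*-8.4586 = -1.2688
  y_2 = -0.5453 - 0.1*-3.2717 = -0.2181
f(-1.2688, -0.2181) = 2*(-1.2688)^2 + 3*(-0.2181)^2 = 3.3623


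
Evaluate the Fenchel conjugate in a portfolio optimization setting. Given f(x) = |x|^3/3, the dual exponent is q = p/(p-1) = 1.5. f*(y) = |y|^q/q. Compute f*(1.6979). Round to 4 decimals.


The conjugate exponent q satisfies 1/p + 1/q = 1.
p = 3, so q = 3/(3 - 1) = 1.5
|y|^q = 1.6979^1.5 = 2.2124
f*(1.6979) = 2.2124 / 1.5 = 1.4749


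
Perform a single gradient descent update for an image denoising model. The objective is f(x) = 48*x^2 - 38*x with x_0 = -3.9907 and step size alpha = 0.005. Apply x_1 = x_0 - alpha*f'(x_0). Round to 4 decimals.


We compute the gradient at x_0 and apply the update.
f'(x) = 96*x - 38
f'(-3.9907) = 96*-3.9907 - 38 = -421.1072
x_1 = -3.9907 - 0.005*-421.1072 = -1.8852


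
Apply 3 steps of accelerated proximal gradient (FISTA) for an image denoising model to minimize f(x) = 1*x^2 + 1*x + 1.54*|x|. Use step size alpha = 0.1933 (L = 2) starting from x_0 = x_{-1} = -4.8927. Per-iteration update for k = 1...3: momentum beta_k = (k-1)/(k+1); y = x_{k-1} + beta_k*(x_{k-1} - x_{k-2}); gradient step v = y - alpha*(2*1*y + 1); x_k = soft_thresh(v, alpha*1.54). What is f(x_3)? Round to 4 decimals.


FISTA on f(x) = 1*x^2 + 1*x + 1.54*|x|
L = 2, alpha = 0.1933
Iteration 1: beta = 0.0, y = -4.8927 + 0.0*(-4.8927 + 4.8927) = -4.8927
  grad(y) = -8.7854, v = y - alpha*grad = -3.1945
  prox(v) = soft_thresh(-3.1945, 0.2977) = -2.8968
Iteration 2: beta = 0.3333, y = -2.8968 + 0.3333*(-2.8968 + 4.8927) = -2.2315
  grad(y) = -3.463, v = y - alpha*grad = -1.5621
  prox(v) = soft_thresh(-1.5621, 0.2977) = -1.2644
Iteration 3: beta = 0.5, y = -1.2644 + 0.5*(-1.2644 + 2.8968) = -0.4482
  grad(y) = 0.1035, v = y - alpha*grad = -0.4682
  prox(v) = soft_thresh(-0.4682, 0.2977) = -0.1706
f(x_3) = 1*(-0.1706)^2 + 1*(-0.1706) + 1.54*|-0.1706| = 0.1212


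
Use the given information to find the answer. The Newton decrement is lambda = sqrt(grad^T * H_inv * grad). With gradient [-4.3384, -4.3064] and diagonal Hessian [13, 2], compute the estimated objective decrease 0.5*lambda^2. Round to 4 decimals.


Step 1: H is diagonal, so H^(-1) * g = [-0.3337, -2.1532].
Step 2: g^T H^(-1) g = sum_i g_i^2 / H_ii
  = (-4.3384)^2/13 + (-4.3064)^2/2
  = 1.4478 + 9.2725 = 10.7204
Step 3: Objective decrease = 0.5 * g^T H^(-1) g = 5.3602


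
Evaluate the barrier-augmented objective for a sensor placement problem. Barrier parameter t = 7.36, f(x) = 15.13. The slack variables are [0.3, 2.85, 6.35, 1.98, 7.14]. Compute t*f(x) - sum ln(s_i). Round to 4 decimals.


Step 1: Compute log-barrier.
ln values: [-1.204, 1.0473, 1.8485, 0.6831, 1.9657]
phi = -(-1.204 + 1.0473 + 1.8485 + 0.6831 + 1.9657) = -4.3406
Step 2: Compute augmented objective.
t*f(x) = 7.36*15.13 = 111.3568
Total = 111.3568 - 4.3406 = 107.0162


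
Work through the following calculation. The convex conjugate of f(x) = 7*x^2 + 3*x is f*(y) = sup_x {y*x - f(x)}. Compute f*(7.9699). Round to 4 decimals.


f*(y) = sup_x {y*x - a*x^2 - b*x} = sup_x {(y-b)*x - a*x^2}
FOC: (y - b) - 2a*x = 0 => x* = (y - b)/(2a)
x* = (7.9699 - 3)/(2*7) = 0.355
f*(7.9699) = (y-b)^2/(4a) = (7.9699 - 3)^2/(4*7)
= 24.6999/28 = 0.8821


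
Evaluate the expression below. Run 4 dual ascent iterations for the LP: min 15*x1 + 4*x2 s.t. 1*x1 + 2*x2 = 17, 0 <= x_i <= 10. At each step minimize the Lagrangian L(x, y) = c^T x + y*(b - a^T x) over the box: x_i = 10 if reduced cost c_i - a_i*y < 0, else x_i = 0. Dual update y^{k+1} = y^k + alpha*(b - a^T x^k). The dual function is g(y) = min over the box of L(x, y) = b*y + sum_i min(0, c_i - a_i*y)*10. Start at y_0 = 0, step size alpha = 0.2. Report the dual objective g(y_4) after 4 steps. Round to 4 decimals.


Dual ascent for LP: min 15*x1 + 4*x2, 1*x1 + 2*x2 = 17, 0 <= x_i <= 10
Step 1: y^k = 0.0, reduced costs: (15.0, 4.0)
  x^k = (0.0, 0.0), subgradient = b - a^T x = 17.0
  y^{k+1} = 0.0 + 0.2*17.0 = 3.4
Step 2: y^k = 3.4, reduced costs: (11.6, -2.8)
  x^k = (0.0, 10.0), subgradient = b - a^T x = -3.0
  y^{k+1} = 3.4 + 0.2*-3.0 = 2.8
Step 3: y^k = 2.8, reduced costs: (12.2, -1.6)
  x^k = (0.0, 10.0), subgradient = b - a^T x = -3.0
  y^{k+1} = 2.8 + 0.2*-3.0 = 2.2
Step 4: y^k = 2.2, reduced costs: (12.8, -0.4)
  x^k = (0.0, 10.0), subgradient = b - a^T x = -3.0
  y^{k+1} = 2.2 + 0.2*-3.0 = 1.6
Dual objective at y_4 = 1.6: reduced costs (13.4, 0.8), box minimizer x = (0.0, 0.0)
g(y_4) = b*y + (c1 - a1*y)*x1 + (c2 - a2*y)*x2 = 17*1.6 + 13.4*0.0 + 0.8*0.0 = 27.2 + 0.0 + 0.0 = 27.2


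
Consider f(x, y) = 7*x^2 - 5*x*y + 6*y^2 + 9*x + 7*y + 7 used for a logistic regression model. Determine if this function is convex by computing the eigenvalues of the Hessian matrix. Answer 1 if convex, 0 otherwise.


The Hessian of f(x,y) = 7*x^2 - 5*x*y + 6*y^2 + 9*x + 7*y + 7 is:
H = [[14, -5], [-5, 12]]
Trace = 14 + 12 = 26
Determinant = 14*12 - (-5)^2 = 143
Discriminant = (26)^2 - 4*143 = 104.0
Eigenvalues: lambda_1 = 7.901, lambda_2 = 18.099
The function is convex.

1


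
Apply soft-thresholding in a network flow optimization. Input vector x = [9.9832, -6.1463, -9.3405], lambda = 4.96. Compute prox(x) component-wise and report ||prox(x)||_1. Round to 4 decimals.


Soft-thresholding with lambda = 4.96:
prox(9.9832) = sign(9.9832)*max(|9.9832| - 4.96, 0) = 5.0232
prox(-6.1463) = sign(-6.1463)*max(|-6.1463| - 4.96, 0) = -1.1863
prox(-9.3405) = sign(-9.3405)*max(|-9.3405| - 4.96, 0) = -4.3805
prox(x) = [5.0232, -1.1863, -4.3805]
||prox(x)||_1 = 5.0232 + 1.1863 + 4.3805 = 10.59


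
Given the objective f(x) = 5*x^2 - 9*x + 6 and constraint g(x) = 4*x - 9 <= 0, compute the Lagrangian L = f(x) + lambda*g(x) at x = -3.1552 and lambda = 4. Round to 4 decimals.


Step 1: Evaluate f(x).
f(-3.1552) = 5*(-3.1552)^2 - 9*(-3.1552) + 6 = 84.1732
Step 2: Evaluate g(x).
g(-3.1552) = 4*-3.1552 - 9 = -21.6208
Step 3: Compute Lagrangian.
L = 84.1732 + 4*-21.6208 = -2.31


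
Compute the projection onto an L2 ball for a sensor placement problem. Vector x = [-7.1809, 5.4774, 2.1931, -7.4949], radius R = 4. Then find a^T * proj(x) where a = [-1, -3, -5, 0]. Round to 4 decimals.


Step 1: Compute ||x|| (intermediates to 6 decimals).
||x|| = sqrt((-7.1809)^2 + 5.4774^2 + 2.1931^2 + (-7.4949)^2) = 11.939449
Step 2: Project.
Since ||x|| > R, scale = R/||x|| = 4/11.939449 = 0.335024, proj(x) = scale * x
proj(x) = [-2.405774, 1.83506, 0.734741, -2.510971]
Step 3: Dot product.
a^T * proj(x) = -1*(-2.405774) - 3*1.83506 - 5*0.734741 + 0*(-2.510971) = -6.7731


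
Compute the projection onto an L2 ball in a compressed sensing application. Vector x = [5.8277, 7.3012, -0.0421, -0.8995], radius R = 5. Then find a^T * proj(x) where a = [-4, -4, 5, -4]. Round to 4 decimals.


Step 1: Compute ||x|| (intermediates to 6 decimals).
||x|| = sqrt(5.8277^2 + 7.3012^2 + (-0.0421)^2 + (-0.8995)^2) = 9.38512
Step 2: Project.
Since ||x|| > R, scale = R/||x|| = 5/9.38512 = 0.532758, proj(x) = scale * x
proj(x) = [3.104754, 3.889773, -0.022429, -0.479216]
Step 3: Dot product.
a^T * proj(x) = -4*3.104754 - 4*3.889773 + 5*(-0.022429) - 4*(-0.479216) = -26.1734


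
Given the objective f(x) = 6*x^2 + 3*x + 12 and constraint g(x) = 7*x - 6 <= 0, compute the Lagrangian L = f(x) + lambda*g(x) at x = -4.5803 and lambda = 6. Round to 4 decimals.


Step 1: Evaluate f(x).
f(-4.5803) = 6*(-4.5803)^2 + 3*(-4.5803) + 12 = 124.134
Step 2: Evaluate g(x).
g(-4.5803) = 7*-4.5803 - 6 = -38.0621
Step 3: Compute Lagrangian.
L = 124.134 + 6*-38.0621 = -104.2386


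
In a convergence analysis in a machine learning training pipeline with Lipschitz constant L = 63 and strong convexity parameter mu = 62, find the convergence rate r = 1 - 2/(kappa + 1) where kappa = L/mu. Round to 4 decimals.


Step 1: Compute the condition number.
kappa = L/mu = 63/62 = 1.0161
Step 2: Compute the convergence rate.
r = 1 - 2/(kappa + 1) = 1 - 2*mu/(L + mu) = (L - mu)/(L + mu) = 1/125 = 0.008


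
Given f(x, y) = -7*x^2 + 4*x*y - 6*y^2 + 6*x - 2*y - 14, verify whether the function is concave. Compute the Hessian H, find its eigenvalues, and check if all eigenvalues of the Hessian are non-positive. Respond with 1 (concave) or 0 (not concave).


The Hessian of f(x,y) = -7*x^2 + 4*x*y - 6*y^2 + 6*x - 2*y - 14 is:
H = [[-14, 4], [4, -12]]
Trace = -14 - 12 = -26
Determinant = -14*-12 - (4)^2 = 152
Discriminant = (-26)^2 - 4*152 = 68.0
Eigenvalues: lambda_1 = -17.1231, lambda_2 = -8.8769
The function is concave.

1


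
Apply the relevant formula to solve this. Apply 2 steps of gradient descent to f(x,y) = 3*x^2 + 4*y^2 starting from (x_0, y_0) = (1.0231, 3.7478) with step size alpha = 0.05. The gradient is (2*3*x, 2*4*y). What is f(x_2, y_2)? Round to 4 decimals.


Gradient descent on f(x,y) = 3*x^2 + 4*y^2.
Starting point: (1.0231, 3.7478), alpha = 0.05
Step 1: grad_x = 2*3*1.0231 = 6.1386, grad_y = 2*4*3.7478 = 29.9824
  x_1 = 1.0231 - 0.05*6.1386 = 0.7162
  y_1 = 3.7478 - 0.05*29.9824 = 2.2487
Step 2: grad_x = 2*3*0.7162 = 4.297, grad_y = 2*4*2.2487 = 17.9894
  x_2 = 0.7162 - 0.05*4.297 = 0.5013
  y_2 = 2.2487 - 0.05*17.9894 = 1.3492
f(0.5013, 1.3492) = 3*0.5013^2 + 4*1.3492^2 = 8.0354


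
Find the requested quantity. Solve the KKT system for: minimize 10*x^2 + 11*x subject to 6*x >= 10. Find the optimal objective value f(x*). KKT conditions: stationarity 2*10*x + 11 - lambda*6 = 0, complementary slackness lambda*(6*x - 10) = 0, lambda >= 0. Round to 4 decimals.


Step 1: Try lambda = 0 (constraint inactive).
x_unc = -11/(2*10) = -0.55
Check: 6*-0.55 = -3.3 < 10 -- violated!
Step 2: Constraint must be active: 6*x = 10
x* = 10/6 = 5/3 = 1.6667 (rounded; the exact value 5/3 is used below)
lambda = (2*10*(5/3) + 11)/6 = 7.3889
Step 3: Compute optimal value.
f(x*) = 10*(5/3)^2 + 11*(5/3) = 46.1111


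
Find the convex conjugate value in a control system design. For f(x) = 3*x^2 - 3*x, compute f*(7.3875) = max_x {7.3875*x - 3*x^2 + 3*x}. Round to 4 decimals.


f*(y) = sup_x {y*x - a*x^2 - b*x} = sup_x {(y-b)*x - a*x^2}
FOC: (y - b) - 2a*x = 0 => x* = (y - b)/(2a)
x* = (7.3875 + 3)/(2*3) = 1.7313
f*(7.3875) = (y-b)^2/(4a) = (7.3875 + 3)^2/(4*3)
= 107.9002/12 = 8.9917


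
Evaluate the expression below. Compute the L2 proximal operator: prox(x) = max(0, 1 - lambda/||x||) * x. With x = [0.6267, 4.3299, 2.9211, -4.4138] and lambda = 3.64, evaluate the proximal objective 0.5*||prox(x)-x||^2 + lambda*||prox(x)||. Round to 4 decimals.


Step 1: Compute ||x||.
||x|| = 6.867
Step 2: Compute scaling factor.
scale = max(0, 1 - 3.64/6.867) = 0.4699
Step 3: prox(x) = [0.2945, 2.0347, 1.3727, -2.0742]
||prox(x)|| = 3.227
Step 4: Proximal objective.
0.5*||prox-x||^2 = 6.6248
lambda*||prox|| = 11.7463
Total = 18.371


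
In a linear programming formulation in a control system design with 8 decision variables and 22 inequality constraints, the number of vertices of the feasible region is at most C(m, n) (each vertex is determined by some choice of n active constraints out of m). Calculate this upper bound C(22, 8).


Each vertex corresponds to some choice of n active constraints out of m, so the number of vertices is at most C(m, n) = m! / (n!(m-n)!).
m = 22, n = 8
Numerator: 22 * 21 * 20 * 19 * 18 * 17 * 16 * 15
Denominator: 8! = 40320
C(22, 8) = 319770


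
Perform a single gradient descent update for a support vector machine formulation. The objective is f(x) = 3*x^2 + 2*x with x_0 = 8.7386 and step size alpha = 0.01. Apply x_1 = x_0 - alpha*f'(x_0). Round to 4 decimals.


We compute the gradient at x_0 and apply the update.
f'(x) = 6*x + 2
f'(8.7386) = 6*8.7386 + 2 = 54.4316
x_1 = 8.7386 - 0.01*54.4316 = 8.1943


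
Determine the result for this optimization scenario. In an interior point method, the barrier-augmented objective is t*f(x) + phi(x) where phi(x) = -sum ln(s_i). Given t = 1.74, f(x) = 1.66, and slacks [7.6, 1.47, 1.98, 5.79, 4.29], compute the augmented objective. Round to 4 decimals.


Step 1: Compute log-barrier.
ln values: [2.0281, 0.3853, 0.6831, 1.7561, 1.4563]
phi = -(2.0281 + 0.3853 + 0.6831 + 1.7561 + 1.4563) = -6.3089
Step 2: Compute augmented objective.
t*f(x) = 1.74*1.66 = 2.8884
Total = 2.8884 - 6.3089 = -3.4205


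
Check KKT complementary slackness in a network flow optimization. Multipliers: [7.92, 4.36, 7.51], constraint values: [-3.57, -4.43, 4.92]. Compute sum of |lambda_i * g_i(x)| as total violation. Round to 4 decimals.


KKT complementary slackness check:
lambda_1 * g_1 = 7.92 * -3.57 = -28.2744
lambda_2 * g_2 = 4.36 * -4.43 = -19.3148
lambda_3 * g_3 = 7.51 * 4.92 = 36.9492
Total violation = 28.2744 + 19.3148 + 36.9492 = 84.5384


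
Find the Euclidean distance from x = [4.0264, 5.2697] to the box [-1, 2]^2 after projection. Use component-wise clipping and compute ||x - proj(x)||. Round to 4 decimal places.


Project each component onto [-1, 2].
clip(4.0264) = 2.0, clip(5.2697) = 2.0
Projection = [2.0, 2.0]
Squared diffs: [4.1063, 10.6909]
Distance = sqrt(14.7972) = 3.8467


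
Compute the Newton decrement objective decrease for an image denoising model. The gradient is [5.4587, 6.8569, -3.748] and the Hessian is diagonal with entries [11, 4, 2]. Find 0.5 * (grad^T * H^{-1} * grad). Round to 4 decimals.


Step 1: H is diagonal, so H^(-1) * g = [0.4962, 1.7142, -1.874].
Step 2: g^T H^(-1) g = sum_i g_i^2 / H_ii
  = (5.4587)^2/11 + (6.8569)^2/4 + (-3.748)^2/2
  = 2.7089 + 11.7543 + 7.0238 = 21.4869
Step 3: Objective decrease = 0.5 * g^T H^(-1) g = 10.7434


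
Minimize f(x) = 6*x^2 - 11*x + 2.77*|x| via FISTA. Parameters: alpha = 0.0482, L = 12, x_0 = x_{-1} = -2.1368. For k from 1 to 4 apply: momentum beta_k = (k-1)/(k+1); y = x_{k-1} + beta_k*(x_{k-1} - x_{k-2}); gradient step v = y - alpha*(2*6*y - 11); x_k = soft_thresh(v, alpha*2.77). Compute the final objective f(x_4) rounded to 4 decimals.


FISTA on f(x) = 6*x^2 - 11*x + 2.77*|x|
L = 12, alpha = 0.0482
Iteration 1: beta = 0.0, y = -2.1368 + 0.0*(-2.1368 + 2.1368) = -2.1368
  grad(y) = -36.6416, v = y - alpha*grad = -0.3707
  prox(v) = soft_thresh(-0.3707, 0.1335) = -0.2372
Iteration 2: beta = 0.3333, y = -0.2372 + 0.3333*(-0.2372 + 2.1368) = 0.3961
  grad(y) = -6.2474, v = y - alpha*grad = 0.6972
  prox(v) = soft_thresh(0.6972, 0.1335) = 0.5637
Iteration 3: beta = 0.5, y = 0.5637 + 0.5*(0.5637 + 0.2372) = 0.9641
  grad(y) = 0.5689, v = y - alpha*grad = 0.9367
  prox(v) = soft_thresh(0.9367, 0.1335) = 0.8031
Iteration 4: beta = 0.6, y = 0.8031 + 0.6*(0.8031 - 0.5637) = 0.9468
  grad(y) = 0.3619, v = y - alpha*grad = 0.9294
  prox(v) = soft_thresh(0.9294, 0.1335) = 0.7959
f(x_4) = 6*0.7959^2 - 11*0.7959 + 2.77*|0.7959| = -2.7496


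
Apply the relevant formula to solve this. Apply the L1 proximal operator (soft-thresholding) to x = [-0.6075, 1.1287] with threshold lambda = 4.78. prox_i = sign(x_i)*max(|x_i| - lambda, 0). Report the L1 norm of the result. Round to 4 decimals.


Soft-thresholding with lambda = 4.78:
prox(-0.6075) = sign(-0.6075)*max(|-0.6075| - 4.78, 0) = 0.0
prox(1.1287) = sign(1.1287)*max(|1.1287| - 4.78, 0) = 0.0
prox(x) = [0.0, 0.0]
||prox(x)||_1 = 0.0 + 0.0 = 0.0


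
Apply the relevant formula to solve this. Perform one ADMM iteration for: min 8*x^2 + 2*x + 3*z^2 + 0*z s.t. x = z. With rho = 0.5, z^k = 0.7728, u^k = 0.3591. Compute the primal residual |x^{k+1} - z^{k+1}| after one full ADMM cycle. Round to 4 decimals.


ADMM iteration with rho = 0.5, z^k = 0.7728, u^k = 0.3591
Step 1: x-update.
Minimize 8*x^2 + 2*x + (0.5/2)*(x - 0.7728 + 0.3591)^2
FOC: (2*8 + 0.5)*x = -2 + 0.5*(0.7728 - 0.3591)
x^{k+1} = -0.1087
Step 2: z-update.
Minimize 3*z^2 + 0*z + (0.5/2)*(-0.1087 - z + 0.3591)^2
FOC: (2*3 + 0.5)*z = 0 + 0.5*(-0.1087 + 0.3591)
z^{k+1} = 0.0193
Step 3: u-update.
u^{k+1} = 0.3591 - 0.1087 - 0.0193 = 0.2312
Step 4: Primal residual = |-0.1087 - 0.0193| = 0.1279


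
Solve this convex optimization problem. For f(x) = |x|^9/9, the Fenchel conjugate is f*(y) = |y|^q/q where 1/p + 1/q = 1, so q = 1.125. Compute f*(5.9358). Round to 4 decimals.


The conjugate exponent q satisfies 1/p + 1/q = 1.
p = 9, so q = 9/(9 - 1) = 1.125
|y|^q = 5.9358^1.125 = 7.4159
f*(5.9358) = 7.4159 / 1.125 = 6.5919


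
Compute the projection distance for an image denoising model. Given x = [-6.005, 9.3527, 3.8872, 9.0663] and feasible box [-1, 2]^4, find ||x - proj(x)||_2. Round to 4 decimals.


Project each component onto [-1, 2].
clip(-6.005) = -1.0, clip(9.3527) = 2.0, clip(3.8872) = 2.0, clip(9.0663) = 2.0
Projection = [-1.0, 2.0, 2.0, 2.0]
Squared diffs: [25.05, 54.0622, 3.5615, 49.9326]
Distance = sqrt(132.6063) = 11.5155


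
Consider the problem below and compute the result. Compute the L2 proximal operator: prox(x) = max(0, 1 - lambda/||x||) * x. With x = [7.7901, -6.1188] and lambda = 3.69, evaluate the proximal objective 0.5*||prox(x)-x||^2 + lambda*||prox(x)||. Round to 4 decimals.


Step 1: Compute ||x||.
||x|| = 9.9058
Step 2: Compute scaling factor.
scale = max(0, 1 - 3.69/9.9058) = 0.6275
Step 3: prox(x) = [4.8882, -3.8395]
||prox(x)|| = 6.2158
Step 4: Proximal objective.
0.5*||prox-x||^2 = 6.8081
lambda*||prox|| = 22.9363
Total = 29.7444


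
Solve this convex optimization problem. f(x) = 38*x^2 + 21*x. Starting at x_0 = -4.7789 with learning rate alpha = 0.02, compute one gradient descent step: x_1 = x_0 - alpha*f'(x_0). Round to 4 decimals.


We compute the gradient at x_0 and apply the update.
f'(x) = 76*x + 21
f'(-4.7789) = 76*-4.7789 + 21 = -342.1964
x_1 = -4.7789 - 0.02*-342.1964 = 2.065


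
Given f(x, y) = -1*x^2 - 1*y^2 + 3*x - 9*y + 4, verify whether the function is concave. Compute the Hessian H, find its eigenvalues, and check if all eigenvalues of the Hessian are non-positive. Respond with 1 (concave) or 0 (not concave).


The Hessian of f(x,y) = -1*x^2 - 1*y^2 + 3*x - 9*y + 4 is:
H = [[-2, 0], [0, -2]]
Trace = -2 - 2 = -4
Determinant = -2*-2 - (0)^2 = 4
Discriminant = (-4)^2 - 4*4 = 0.0
Eigenvalues: lambda_1 = -2.0, lambda_2 = -2.0
The function is concave.

1


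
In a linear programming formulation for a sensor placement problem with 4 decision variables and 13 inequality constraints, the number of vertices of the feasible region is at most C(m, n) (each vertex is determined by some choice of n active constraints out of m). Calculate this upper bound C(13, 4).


Each vertex corresponds to some choice of n active constraints out of m, so the number of vertices is at most C(m, n) = m! / (n!(m-n)!).
m = 13, n = 4
Numerator: 13 * 12 * 11 * 10
Denominator: 4! = 24
C(13, 4) = 715


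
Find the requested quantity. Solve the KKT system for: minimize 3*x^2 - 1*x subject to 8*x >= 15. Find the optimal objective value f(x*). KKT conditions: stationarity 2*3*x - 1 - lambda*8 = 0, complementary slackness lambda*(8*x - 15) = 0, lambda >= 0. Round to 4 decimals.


Step 1: Try lambda = 0 (constraint inactive).
x_unc = 1/(2*3) = 0.1667
Check: 8*0.1667 = 1.3336 < 15 -- violated!
Step 2: Constraint must be active: 8*x = 15
x* = 15/8 = 1.875
lambda = (2*3*1.875 - 1)/8 = 1.2813
Step 3: Compute optimal value.
f(x*) = 3*1.875^2 - 1*1.875 = 8.6719


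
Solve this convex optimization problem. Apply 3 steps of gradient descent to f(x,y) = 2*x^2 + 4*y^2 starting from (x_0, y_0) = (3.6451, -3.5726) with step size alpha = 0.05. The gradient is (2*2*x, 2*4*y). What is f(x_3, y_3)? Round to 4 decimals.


Gradient descent on f(x,y) = 2*x^2 + 4*y^2.
Starting point: (3.6451, -3.5726), alpha = 0.05
Step 1: grad_x = 2*2*3.6451 = 14.5804, grad_y = 2*4*-3.5726 = -28.5808
  x_1 = 3.6451 - 0.05*14.5804 = 2.9161
  y_1 = -3.5726 - 0.05*-28.5808 = -2.1436
Step 2: grad_x = 2*2*2.9161 = 11.6643, grad_y = 2*4*-2.1436 = -17.1485
  x_2 = 2.9161 - 0.05*11.6643 = 2.3329
  y_2 = -2.1436 - 0.05*-17.1485 = -1.2861
Step 3: grad_x = 2*2*2.3329 = 9.3315, grad_y = 2*4*-1.2861 = -10.2891
  x_3 = 2.3329 - 0.05*9.3315 = 1.8663
  y_3 = -1.2861 - 0.05*-10.2891 = -0.7717
f(1.8663, -0.7717) = 2*1.8663^2 + 4*(-0.7717)^2 = 9.3481


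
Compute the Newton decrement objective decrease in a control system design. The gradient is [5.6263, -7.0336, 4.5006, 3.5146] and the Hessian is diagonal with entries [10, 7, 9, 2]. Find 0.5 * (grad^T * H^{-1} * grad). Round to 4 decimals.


Step 1: H is diagonal, so H^(-1) * g = [0.5626, -1.0048, 0.5001, 1.7573].
Step 2: g^T H^(-1) g = sum_i g_i^2 / H_ii
  = (5.6263)^2/10 + (-7.0336)^2/7 + (4.5006)^2/9 + (3.5146)^2/2
  = 3.1655 + 7.0674 + 2.2506 + 6.1762 = 18.6597
Step 3: Objective decrease = 0.5 * g^T H^(-1) g = 9.3298


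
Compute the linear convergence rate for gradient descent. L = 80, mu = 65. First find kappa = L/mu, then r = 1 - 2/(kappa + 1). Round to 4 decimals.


Step 1: Compute the condition number.
kappa = L/mu = 80/65 = 1.2308
Step 2: Compute the convergence rate.
r = 1 - 2/(kappa + 1) = 1 - 2*mu/(L + mu) = (L - mu)/(L + mu) = 15/145 = 0.1034


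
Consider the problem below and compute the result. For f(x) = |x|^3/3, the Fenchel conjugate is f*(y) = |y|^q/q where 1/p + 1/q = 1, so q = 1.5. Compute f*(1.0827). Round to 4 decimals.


The conjugate exponent q satisfies 1/p + 1/q = 1.
p = 3, so q = 3/(3 - 1) = 1.5
|y|^q = 1.0827^1.5 = 1.1266
f*(1.0827) = 1.1266 / 1.5 = 0.7511


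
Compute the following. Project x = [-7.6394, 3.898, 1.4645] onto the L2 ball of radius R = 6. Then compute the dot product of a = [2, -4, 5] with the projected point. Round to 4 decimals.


Step 1: Compute ||x|| (intermediates to 6 decimals).
||x|| = sqrt((-7.6394)^2 + 3.898^2 + 1.4645^2) = 8.700552
Step 2: Project.
Since ||x|| > R, scale = R/||x|| = 6/8.700552 = 0.689611, proj(x) = scale * x
proj(x) = [-5.268214, 2.688104, 1.009935]
Step 3: Dot product.
a^T * proj(x) = 2*(-5.268214) - 4*2.688104 + 5*1.009935 = -16.2392


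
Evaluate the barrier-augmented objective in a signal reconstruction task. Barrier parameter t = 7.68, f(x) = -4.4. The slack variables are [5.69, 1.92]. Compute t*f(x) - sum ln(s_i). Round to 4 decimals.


Step 1: Compute log-barrier.
ln values: [1.7387, 0.6523]
phi = -(1.7387 + 0.6523) = -2.391
Step 2: Compute augmented objective.
t*f(x) = 7.68*-4.4 = -33.792
Total = -33.792 - 2.391 = -36.183


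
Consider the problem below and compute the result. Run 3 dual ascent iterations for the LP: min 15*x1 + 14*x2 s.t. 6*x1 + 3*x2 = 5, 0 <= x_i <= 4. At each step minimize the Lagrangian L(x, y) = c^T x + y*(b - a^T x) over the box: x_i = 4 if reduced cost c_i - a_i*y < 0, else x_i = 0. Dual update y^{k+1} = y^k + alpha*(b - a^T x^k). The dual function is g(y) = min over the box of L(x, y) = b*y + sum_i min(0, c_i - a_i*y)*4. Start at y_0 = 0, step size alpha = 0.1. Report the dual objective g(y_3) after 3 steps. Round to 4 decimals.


Dual ascent for LP: min 15*x1 + 14*x2, 6*x1 + 3*x2 = 5, 0 <= x_i <= 4
Step 1: y^k = 0.0, reduced costs: (15.0, 14.0)
  x^k = (0.0, 0.0), subgradient = b - a^T x = 5.0
  y^{k+1} = 0.0 + 0.1*5.0 = 0.5
Step 2: y^k = 0.5, reduced costs: (12.0, 12.5)
  x^k = (0.0, 0.0), subgradient = b - a^T x = 5.0
  y^{k+1} = 0.5 + 0.1*5.0 = 1.0
Step 3: y^k = 1.0, reduced costs: (9.0, 11.0)
  x^k = (0.0, 0.0), subgradient = b - a^T x = 5.0
  y^{k+1} = 1.0 + 0.1*5.0 = 1.5
Dual objective at y_3 = 1.5: reduced costs (6.0, 9.5), box minimizer x = (0.0, 0.0)
g(y_3) = b*y + (c1 - a1*y)*x1 + (c2 - a2*y)*x2 = 5*1.5 + 6.0*0.0 + 9.5*0.0 = 7.5 + 0.0 + 0.0 = 7.5


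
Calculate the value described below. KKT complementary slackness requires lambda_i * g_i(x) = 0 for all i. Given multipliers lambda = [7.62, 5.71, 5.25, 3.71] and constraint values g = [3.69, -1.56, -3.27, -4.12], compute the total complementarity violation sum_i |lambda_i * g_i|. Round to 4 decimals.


KKT complementary slackness check:
lambda_1 * g_1 = 7.62 * 3.69 = 28.1178
lambda_2 * g_2 = 5.71 * -1.56 = -8.9076
lambda_3 * g_3 = 5.25 * -3.27 = -17.1675
lambda_4 * g_4 = 3.71 * -4.12 = -15.2852
Total violation = 28.1178 + 8.9076 + 17.1675 + 15.2852 = 69.4781


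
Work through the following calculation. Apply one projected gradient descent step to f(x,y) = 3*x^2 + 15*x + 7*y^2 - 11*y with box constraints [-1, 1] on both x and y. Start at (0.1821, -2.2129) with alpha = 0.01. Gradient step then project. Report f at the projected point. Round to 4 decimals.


Step 1: Compute gradient at (0.1821, -2.2129).
grad_x = 2*3*0.1821 + 15 = 16.0926
grad_y = 2*7*-2.2129 - 11 = -41.9806
Step 2: Gradient step.
x_raw = 0.1821 - 0.01*16.0926 = 0.0212
y_raw = -2.2129 - 0.01*-41.9806 = -1.7931
Step 3: Project onto [-1, 1].
x_proj = clip(0.0212) = 0.0212
y_proj = clip(-1.7931) = -1.0
Step 4: Evaluate f.
f(0.0212, -1.0) = 18.319


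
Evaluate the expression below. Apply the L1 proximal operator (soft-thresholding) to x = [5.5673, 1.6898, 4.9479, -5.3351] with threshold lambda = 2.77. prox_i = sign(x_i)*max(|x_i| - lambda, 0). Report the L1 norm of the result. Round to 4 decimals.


Soft-thresholding with lambda = 2.77:
prox(5.5673) = sign(5.5673)*max(|5.5673| - 2.77, 0) = 2.7973
prox(1.6898) = sign(1.6898)*max(|1.6898| - 2.77, 0) = 0.0
prox(4.9479) = sign(4.9479)*max(|4.9479| - 2.77, 0) = 2.1779
prox(-5.3351) = sign(-5.3351)*max(|-5.3351| - 2.77, 0) = -2.5651
prox(x) = [2.7973, 0.0, 2.1779, -2.5651]
||prox(x)||_1 = 2.7973 + 0.0 + 2.1779 + 2.5651 = 7.5403


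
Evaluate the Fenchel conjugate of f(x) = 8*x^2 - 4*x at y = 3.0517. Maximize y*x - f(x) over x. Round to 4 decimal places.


f*(y) = sup_x {y*x - a*x^2 - b*x} = sup_x {(y-b)*x - a*x^2}
FOC: (y - b) - 2a*x = 0 => x* = (y - b)/(2a)
x* = (3.0517 + 4)/(2*8) = 0.4407
f*(3.0517) = (y-b)^2/(4a) = (3.0517 + 4)^2/(4*8)
= 49.7265/32 = 1.554


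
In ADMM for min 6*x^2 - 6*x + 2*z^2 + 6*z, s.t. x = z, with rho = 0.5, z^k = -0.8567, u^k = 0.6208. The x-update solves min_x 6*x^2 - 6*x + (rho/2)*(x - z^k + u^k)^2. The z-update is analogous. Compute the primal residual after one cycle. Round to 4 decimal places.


ADMM iteration with rho = 0.5, z^k = -0.8567, u^k = 0.6208
Step 1: x-update.
Minimize 6*x^2 - 6*x + (0.5/2)*(x + 0.8567 + 0.6208)^2
FOC: (2*6 + 0.5)*x = 6 + 0.5*(-0.8567 - 0.6208)
x^{k+1} = 0.4209
Step 2: z-update.
Minimize 2*z^2 + 6*z + (0.5/2)*(0.4209 - z + 0.6208)^2
FOC: (2*2 + 0.5)*z = -6 + 0.5*(0.4209 + 0.6208)
z^{k+1} = -1.2176
Step 3: u-update.
u^{k+1} = 0.6208 + 0.4209 + 1.2176 = 2.2593
Step 4: Primal residual = |0.4209 + 1.2176| = 1.6385


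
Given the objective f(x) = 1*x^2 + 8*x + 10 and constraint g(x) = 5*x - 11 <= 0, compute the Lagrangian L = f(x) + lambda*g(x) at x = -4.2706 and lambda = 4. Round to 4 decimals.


Step 1: Evaluate f(x).
f(-4.2706) = 1*(-4.2706)^2 + 8*(-4.2706) + 10 = -5.9268
Step 2: Evaluate g(x).
g(-4.2706) = 5*-4.2706 - 11 = -32.353
Step 3: Compute Lagrangian.
L = -5.9268 + 4*-32.353 = -135.3388


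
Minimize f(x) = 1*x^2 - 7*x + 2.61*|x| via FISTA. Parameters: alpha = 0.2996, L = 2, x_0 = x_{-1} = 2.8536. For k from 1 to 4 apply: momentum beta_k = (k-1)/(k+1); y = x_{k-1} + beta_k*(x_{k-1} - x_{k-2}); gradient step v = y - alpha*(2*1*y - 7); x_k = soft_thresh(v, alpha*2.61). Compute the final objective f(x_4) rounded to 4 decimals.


FISTA on f(x) = 1*x^2 - 7*x + 2.61*|x|
L = 2, alpha = 0.2996
Iteration 1: beta = 0.0, y = 2.8536 + 0.0*(2.8536 - 2.8536) = 2.8536
  grad(y) = -1.2928, v = y - alpha*grad = 3.2409
  prox(v) = soft_thresh(3.2409, 0.782) = 2.459
Iteration 2: beta = 0.3333, y = 2.459 + 0.3333*(2.459 - 2.8536) = 2.3274
  grad(y) = -2.3452, v = y - alpha*grad = 3.03
  prox(v) = soft_thresh(3.03, 0.782) = 2.2481
Iteration 3: beta = 0.5, y = 2.2481 + 0.5*(2.2481 - 2.459) = 2.1426
  grad(y) = -2.7147, v = y - alpha*grad = 2.956
  prox(v) = soft_thresh(2.956, 0.782) = 2.174
Iteration 4: beta = 0.6, y = 2.174 + 0.6*(2.174 - 2.2481) = 2.1296
  grad(y) = -2.7409, v = y - alpha*grad = 2.9507
  prox(v) = soft_thresh(2.9507, 0.782) = 2.1688
f(x_4) = 1*2.1688^2 - 7*2.1688 + 2.61*|2.1688| = -4.8173
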